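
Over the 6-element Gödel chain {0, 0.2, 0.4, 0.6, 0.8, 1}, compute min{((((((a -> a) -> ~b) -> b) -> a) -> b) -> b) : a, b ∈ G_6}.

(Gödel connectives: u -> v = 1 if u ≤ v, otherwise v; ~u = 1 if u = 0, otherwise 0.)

0.20

The minimum is attained at a = 0, b = 0.2:
  (a -> a): 0 ≤ 0, so result = 1
  ~b: Gödel ¬ of 0.2 = 0 (operand ≠ 0)
  ((a -> a) -> ~b): 1 > 0, so result = 0
  (((a -> a) -> ~b) -> b): 0 ≤ 0.2, so result = 1
  ((((a -> a) -> ~b) -> b) -> a): 1 > 0, so result = 0
  (((((a -> a) -> ~b) -> b) -> a) -> b): 0 ≤ 0.2, so result = 1
  ((((((a -> a) -> ~b) -> b) -> a) -> b) -> b): 1 > 0.2, so result = 0.2
Checking all 36 assignments confirms none give a value below 0.20.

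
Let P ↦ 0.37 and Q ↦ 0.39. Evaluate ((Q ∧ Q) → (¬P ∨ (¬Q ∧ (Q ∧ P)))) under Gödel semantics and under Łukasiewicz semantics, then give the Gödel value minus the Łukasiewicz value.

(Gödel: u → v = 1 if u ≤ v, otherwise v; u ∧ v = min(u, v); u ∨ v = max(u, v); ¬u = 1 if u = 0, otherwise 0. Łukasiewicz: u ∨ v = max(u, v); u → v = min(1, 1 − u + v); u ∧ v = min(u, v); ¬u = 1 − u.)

Gödel evaluation:
  (Q ∧ Q) = min(0.39, 0.39) = 0.39
  ¬P: Gödel ¬ of 0.37 = 0 (operand ≠ 0)
  ¬Q: Gödel ¬ of 0.39 = 0 (operand ≠ 0)
  (Q ∧ P) = min(0.39, 0.37) = 0.37
  (¬Q ∧ (Q ∧ P)) = min(0, 0.37) = 0
  (¬P ∨ (¬Q ∧ (Q ∧ P))) = max(0, 0) = 0
  ((Q ∧ Q) → (¬P ∨ (¬Q ∧ (Q ∧ P)))): 0.39 > 0, so result = 0
  Gödel value = 0
Łukasiewicz evaluation:
  (Q ∧ Q) = min(0.39, 0.39) = 0.39
  ¬P: Łukasiewicz ¬ gives 1 − 0.37 = 0.63
  ¬Q: Łukasiewicz ¬ gives 1 − 0.39 = 0.61
  (Q ∧ P) = min(0.39, 0.37) = 0.37
  (¬Q ∧ (Q ∧ P)) = min(0.61, 0.37) = 0.37
  (¬P ∨ (¬Q ∧ (Q ∧ P))) = max(0.63, 0.37) = 0.63
  ((Q ∧ Q) → (¬P ∨ (¬Q ∧ (Q ∧ P)))): min(1, 1 − 0.39 + 0.63) = 1
  Łukasiewicz value = 1
Difference: 0 − 1 = -1.00

-1.00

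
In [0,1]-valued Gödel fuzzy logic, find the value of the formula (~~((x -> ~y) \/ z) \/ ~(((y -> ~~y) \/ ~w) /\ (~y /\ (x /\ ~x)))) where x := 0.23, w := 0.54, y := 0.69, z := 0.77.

~y: Gödel ¬ of 0.69 = 0 (operand ≠ 0)
(x -> ~y): 0.23 > 0, so result = 0
((x -> ~y) \/ z) = max(0, 0.77) = 0.77
~((x -> ~y) \/ z): Gödel ¬ of 0.77 = 0 (operand ≠ 0)
~~((x -> ~y) \/ z): Gödel ¬ of 0 = 1 (operand is 0)
~y: Gödel ¬ of 0.69 = 0 (operand ≠ 0)
~~y: Gödel ¬ of 0 = 1 (operand is 0)
(y -> ~~y): 0.69 ≤ 1, so result = 1
~w: Gödel ¬ of 0.54 = 0 (operand ≠ 0)
((y -> ~~y) \/ ~w) = max(1, 0) = 1
~y: Gödel ¬ of 0.69 = 0 (operand ≠ 0)
~x: Gödel ¬ of 0.23 = 0 (operand ≠ 0)
(x /\ ~x) = min(0.23, 0) = 0
(~y /\ (x /\ ~x)) = min(0, 0) = 0
(((y -> ~~y) \/ ~w) /\ (~y /\ (x /\ ~x))) = min(1, 0) = 0
~(((y -> ~~y) \/ ~w) /\ (~y /\ (x /\ ~x))): Gödel ¬ of 0 = 1 (operand is 0)
(~~((x -> ~y) \/ z) \/ ~(((y -> ~~y) \/ ~w) /\ (~y /\ (x /\ ~x)))) = max(1, 1) = 1

1.00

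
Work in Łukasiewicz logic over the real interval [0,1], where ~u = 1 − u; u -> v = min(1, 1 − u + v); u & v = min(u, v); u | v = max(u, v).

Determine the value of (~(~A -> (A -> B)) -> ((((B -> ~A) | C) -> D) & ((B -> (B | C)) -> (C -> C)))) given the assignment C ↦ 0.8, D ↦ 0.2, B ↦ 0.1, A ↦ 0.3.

~A: Łukasiewicz ¬ gives 1 − 0.3 = 0.7
(A -> B): min(1, 1 − 0.3 + 0.1) = 0.8
(~A -> (A -> B)): min(1, 1 − 0.7 + 0.8) = 1
~(~A -> (A -> B)): Łukasiewicz ¬ gives 1 − 1 = 0
~A: Łukasiewicz ¬ gives 1 − 0.3 = 0.7
(B -> ~A): min(1, 1 − 0.1 + 0.7) = 1
((B -> ~A) | C) = max(1, 0.8) = 1
(((B -> ~A) | C) -> D): min(1, 1 − 1 + 0.2) = 0.2
(B | C) = max(0.1, 0.8) = 0.8
(B -> (B | C)): min(1, 1 − 0.1 + 0.8) = 1
(C -> C): min(1, 1 − 0.8 + 0.8) = 1
((B -> (B | C)) -> (C -> C)): min(1, 1 − 1 + 1) = 1
((((B -> ~A) | C) -> D) & ((B -> (B | C)) -> (C -> C))) = min(0.2, 1) = 0.2
(~(~A -> (A -> B)) -> ((((B -> ~A) | C) -> D) & ((B -> (B | C)) -> (C -> C)))): min(1, 1 − 0 + 0.2) = 1

1.00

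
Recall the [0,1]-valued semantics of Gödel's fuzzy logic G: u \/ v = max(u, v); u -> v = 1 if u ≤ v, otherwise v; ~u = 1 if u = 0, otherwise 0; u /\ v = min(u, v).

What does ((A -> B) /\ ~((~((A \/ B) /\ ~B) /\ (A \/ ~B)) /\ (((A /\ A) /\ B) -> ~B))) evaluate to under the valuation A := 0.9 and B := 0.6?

(A -> B): 0.9 > 0.6, so result = 0.6
(A \/ B) = max(0.9, 0.6) = 0.9
~B: Gödel ¬ of 0.6 = 0 (operand ≠ 0)
((A \/ B) /\ ~B) = min(0.9, 0) = 0
~((A \/ B) /\ ~B): Gödel ¬ of 0 = 1 (operand is 0)
~B: Gödel ¬ of 0.6 = 0 (operand ≠ 0)
(A \/ ~B) = max(0.9, 0) = 0.9
(~((A \/ B) /\ ~B) /\ (A \/ ~B)) = min(1, 0.9) = 0.9
(A /\ A) = min(0.9, 0.9) = 0.9
((A /\ A) /\ B) = min(0.9, 0.6) = 0.6
~B: Gödel ¬ of 0.6 = 0 (operand ≠ 0)
(((A /\ A) /\ B) -> ~B): 0.6 > 0, so result = 0
((~((A \/ B) /\ ~B) /\ (A \/ ~B)) /\ (((A /\ A) /\ B) -> ~B)) = min(0.9, 0) = 0
~((~((A \/ B) /\ ~B) /\ (A \/ ~B)) /\ (((A /\ A) /\ B) -> ~B)): Gödel ¬ of 0 = 1 (operand is 0)
((A -> B) /\ ~((~((A \/ B) /\ ~B) /\ (A \/ ~B)) /\ (((A /\ A) /\ B) -> ~B))) = min(0.6, 1) = 0.6

0.60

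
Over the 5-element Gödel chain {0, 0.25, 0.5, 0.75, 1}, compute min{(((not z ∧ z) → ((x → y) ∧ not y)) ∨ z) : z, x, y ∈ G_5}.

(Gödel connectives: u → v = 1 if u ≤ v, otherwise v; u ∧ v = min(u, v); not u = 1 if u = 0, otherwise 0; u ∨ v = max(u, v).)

Every assignment gives 1. For instance at z = 0, x = 0, y = 0:
  not z: Gödel ¬ of 0 = 1 (operand is 0)
  (not z ∧ z) = min(1, 0) = 0
  (x → y): 0 ≤ 0, so result = 1
  not y: Gödel ¬ of 0 = 1 (operand is 0)
  ((x → y) ∧ not y) = min(1, 1) = 1
  ((not z ∧ z) → ((x → y) ∧ not y)): 0 ≤ 1, so result = 1
  (((not z ∧ z) → ((x → y) ∧ not y)) ∨ z) = max(1, 0) = 1
All 125 assignments give value 1 — the formula is a G_5-tautology.

1.00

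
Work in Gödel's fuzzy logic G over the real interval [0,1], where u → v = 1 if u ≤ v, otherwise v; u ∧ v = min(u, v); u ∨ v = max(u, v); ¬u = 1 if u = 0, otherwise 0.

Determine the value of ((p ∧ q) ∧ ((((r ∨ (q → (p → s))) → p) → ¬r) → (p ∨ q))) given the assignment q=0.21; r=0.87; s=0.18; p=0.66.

0.21

(p ∧ q) = min(0.66, 0.21) = 0.21
(p → s): 0.66 > 0.18, so result = 0.18
(q → (p → s)): 0.21 > 0.18, so result = 0.18
(r ∨ (q → (p → s))) = max(0.87, 0.18) = 0.87
((r ∨ (q → (p → s))) → p): 0.87 > 0.66, so result = 0.66
¬r: Gödel ¬ of 0.87 = 0 (operand ≠ 0)
(((r ∨ (q → (p → s))) → p) → ¬r): 0.66 > 0, so result = 0
(p ∨ q) = max(0.66, 0.21) = 0.66
((((r ∨ (q → (p → s))) → p) → ¬r) → (p ∨ q)): 0 ≤ 0.66, so result = 1
((p ∧ q) ∧ ((((r ∨ (q → (p → s))) → p) → ¬r) → (p ∨ q))) = min(0.21, 1) = 0.21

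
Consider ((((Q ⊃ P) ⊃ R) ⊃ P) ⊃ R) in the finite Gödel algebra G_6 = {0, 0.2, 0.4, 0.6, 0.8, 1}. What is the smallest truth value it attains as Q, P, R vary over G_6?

0.00

The minimum is attained at Q = 0, P = 0, R = 0:
  (Q ⊃ P): 0 ≤ 0, so result = 1
  ((Q ⊃ P) ⊃ R): 1 > 0, so result = 0
  (((Q ⊃ P) ⊃ R) ⊃ P): 0 ≤ 0, so result = 1
  ((((Q ⊃ P) ⊃ R) ⊃ P) ⊃ R): 1 > 0, so result = 0
Checking all 216 assignments confirms none give a value below 0.00.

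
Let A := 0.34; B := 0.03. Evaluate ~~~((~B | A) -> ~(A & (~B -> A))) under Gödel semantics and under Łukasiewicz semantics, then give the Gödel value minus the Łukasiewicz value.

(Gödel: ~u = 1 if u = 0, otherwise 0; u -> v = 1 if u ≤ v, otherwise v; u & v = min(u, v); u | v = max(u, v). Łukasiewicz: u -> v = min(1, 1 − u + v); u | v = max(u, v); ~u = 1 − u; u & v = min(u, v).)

0.69

Gödel evaluation:
  ~B: Gödel ¬ of 0.03 = 0 (operand ≠ 0)
  (~B | A) = max(0, 0.34) = 0.34
  ~B: Gödel ¬ of 0.03 = 0 (operand ≠ 0)
  (~B -> A): 0 ≤ 0.34, so result = 1
  (A & (~B -> A)) = min(0.34, 1) = 0.34
  ~(A & (~B -> A)): Gödel ¬ of 0.34 = 0 (operand ≠ 0)
  ((~B | A) -> ~(A & (~B -> A))): 0.34 > 0, so result = 0
  ~((~B | A) -> ~(A & (~B -> A))): Gödel ¬ of 0 = 1 (operand is 0)
  ~~((~B | A) -> ~(A & (~B -> A))): Gödel ¬ of 1 = 0 (operand ≠ 0)
  ~~~((~B | A) -> ~(A & (~B -> A))): Gödel ¬ of 0 = 1 (operand is 0)
  Gödel value = 1
Łukasiewicz evaluation:
  ~B: Łukasiewicz ¬ gives 1 − 0.03 = 0.97
  (~B | A) = max(0.97, 0.34) = 0.97
  ~B: Łukasiewicz ¬ gives 1 − 0.03 = 0.97
  (~B -> A): min(1, 1 − 0.97 + 0.34) = 0.37
  (A & (~B -> A)) = min(0.34, 0.37) = 0.34
  ~(A & (~B -> A)): Łukasiewicz ¬ gives 1 − 0.34 = 0.66
  ((~B | A) -> ~(A & (~B -> A))): min(1, 1 − 0.97 + 0.66) = 0.69
  ~((~B | A) -> ~(A & (~B -> A))): Łukasiewicz ¬ gives 1 − 0.69 = 0.31
  ~~((~B | A) -> ~(A & (~B -> A))): Łukasiewicz ¬ gives 1 − 0.31 = 0.69
  ~~~((~B | A) -> ~(A & (~B -> A))): Łukasiewicz ¬ gives 1 − 0.69 = 0.31
  Łukasiewicz value = 0.31
Difference: 1 − 0.31 = 0.69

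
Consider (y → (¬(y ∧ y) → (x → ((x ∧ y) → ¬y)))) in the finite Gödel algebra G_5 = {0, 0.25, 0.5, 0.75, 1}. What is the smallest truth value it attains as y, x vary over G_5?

1.00

Every assignment gives 1. For instance at y = 0, x = 0:
  (y ∧ y) = min(0, 0) = 0
  ¬(y ∧ y): Gödel ¬ of 0 = 1 (operand is 0)
  (x ∧ y) = min(0, 0) = 0
  ¬y: Gödel ¬ of 0 = 1 (operand is 0)
  ((x ∧ y) → ¬y): 0 ≤ 1, so result = 1
  (x → ((x ∧ y) → ¬y)): 0 ≤ 1, so result = 1
  (¬(y ∧ y) → (x → ((x ∧ y) → ¬y))): 1 ≤ 1, so result = 1
  (y → (¬(y ∧ y) → (x → ((x ∧ y) → ¬y)))): 0 ≤ 1, so result = 1
All 25 assignments give value 1 — the formula is a G_5-tautology.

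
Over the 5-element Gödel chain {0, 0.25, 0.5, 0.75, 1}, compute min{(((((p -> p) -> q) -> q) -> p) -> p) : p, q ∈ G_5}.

Every assignment gives 1. For instance at p = 0, q = 0:
  (p -> p): 0 ≤ 0, so result = 1
  ((p -> p) -> q): 1 > 0, so result = 0
  (((p -> p) -> q) -> q): 0 ≤ 0, so result = 1
  ((((p -> p) -> q) -> q) -> p): 1 > 0, so result = 0
  (((((p -> p) -> q) -> q) -> p) -> p): 0 ≤ 0, so result = 1
All 25 assignments give value 1 — the formula is a G_5-tautology.

1.00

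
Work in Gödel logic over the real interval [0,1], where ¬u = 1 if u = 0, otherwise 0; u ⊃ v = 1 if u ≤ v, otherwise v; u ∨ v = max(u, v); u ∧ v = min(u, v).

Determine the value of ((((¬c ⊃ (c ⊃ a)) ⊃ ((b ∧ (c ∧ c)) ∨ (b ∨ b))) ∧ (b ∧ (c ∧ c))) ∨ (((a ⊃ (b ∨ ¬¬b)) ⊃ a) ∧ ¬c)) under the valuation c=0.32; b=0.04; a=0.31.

¬c: Gödel ¬ of 0.32 = 0 (operand ≠ 0)
(c ⊃ a): 0.32 > 0.31, so result = 0.31
(¬c ⊃ (c ⊃ a)): 0 ≤ 0.31, so result = 1
(c ∧ c) = min(0.32, 0.32) = 0.32
(b ∧ (c ∧ c)) = min(0.04, 0.32) = 0.04
(b ∨ b) = max(0.04, 0.04) = 0.04
((b ∧ (c ∧ c)) ∨ (b ∨ b)) = max(0.04, 0.04) = 0.04
((¬c ⊃ (c ⊃ a)) ⊃ ((b ∧ (c ∧ c)) ∨ (b ∨ b))): 1 > 0.04, so result = 0.04
(c ∧ c) = min(0.32, 0.32) = 0.32
(b ∧ (c ∧ c)) = min(0.04, 0.32) = 0.04
(((¬c ⊃ (c ⊃ a)) ⊃ ((b ∧ (c ∧ c)) ∨ (b ∨ b))) ∧ (b ∧ (c ∧ c))) = min(0.04, 0.04) = 0.04
¬b: Gödel ¬ of 0.04 = 0 (operand ≠ 0)
¬¬b: Gödel ¬ of 0 = 1 (operand is 0)
(b ∨ ¬¬b) = max(0.04, 1) = 1
(a ⊃ (b ∨ ¬¬b)): 0.31 ≤ 1, so result = 1
((a ⊃ (b ∨ ¬¬b)) ⊃ a): 1 > 0.31, so result = 0.31
¬c: Gödel ¬ of 0.32 = 0 (operand ≠ 0)
(((a ⊃ (b ∨ ¬¬b)) ⊃ a) ∧ ¬c) = min(0.31, 0) = 0
((((¬c ⊃ (c ⊃ a)) ⊃ ((b ∧ (c ∧ c)) ∨ (b ∨ b))) ∧ (b ∧ (c ∧ c))) ∨ (((a ⊃ (b ∨ ¬¬b)) ⊃ a) ∧ ¬c)) = max(0.04, 0) = 0.04

0.04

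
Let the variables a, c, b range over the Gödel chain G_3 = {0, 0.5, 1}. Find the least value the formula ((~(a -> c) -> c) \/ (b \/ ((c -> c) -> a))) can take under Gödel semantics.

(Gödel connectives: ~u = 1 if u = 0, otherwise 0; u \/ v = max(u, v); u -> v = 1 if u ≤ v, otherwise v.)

The minimum is attained at a = 0.5, c = 0, b = 0:
  (a -> c): 0.5 > 0, so result = 0
  ~(a -> c): Gödel ¬ of 0 = 1 (operand is 0)
  (~(a -> c) -> c): 1 > 0, so result = 0
  (c -> c): 0 ≤ 0, so result = 1
  ((c -> c) -> a): 1 > 0.5, so result = 0.5
  (b \/ ((c -> c) -> a)) = max(0, 0.5) = 0.5
  ((~(a -> c) -> c) \/ (b \/ ((c -> c) -> a))) = max(0, 0.5) = 0.5
Checking all 27 assignments confirms none give a value below 0.50.

0.50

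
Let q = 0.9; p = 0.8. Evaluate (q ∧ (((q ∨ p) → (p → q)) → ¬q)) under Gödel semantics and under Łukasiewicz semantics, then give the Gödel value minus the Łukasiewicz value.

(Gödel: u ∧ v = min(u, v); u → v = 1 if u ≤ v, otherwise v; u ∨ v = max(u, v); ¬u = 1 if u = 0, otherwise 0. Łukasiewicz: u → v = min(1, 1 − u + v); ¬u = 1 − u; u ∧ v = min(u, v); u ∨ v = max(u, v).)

-0.10

Gödel evaluation:
  (q ∨ p) = max(0.9, 0.8) = 0.9
  (p → q): 0.8 ≤ 0.9, so result = 1
  ((q ∨ p) → (p → q)): 0.9 ≤ 1, so result = 1
  ¬q: Gödel ¬ of 0.9 = 0 (operand ≠ 0)
  (((q ∨ p) → (p → q)) → ¬q): 1 > 0, so result = 0
  (q ∧ (((q ∨ p) → (p → q)) → ¬q)) = min(0.9, 0) = 0
  Gödel value = 0
Łukasiewicz evaluation:
  (q ∨ p) = max(0.9, 0.8) = 0.9
  (p → q): min(1, 1 − 0.8 + 0.9) = 1
  ((q ∨ p) → (p → q)): min(1, 1 − 0.9 + 1) = 1
  ¬q: Łukasiewicz ¬ gives 1 − 0.9 = 0.1
  (((q ∨ p) → (p → q)) → ¬q): min(1, 1 − 1 + 0.1) = 0.1
  (q ∧ (((q ∨ p) → (p → q)) → ¬q)) = min(0.9, 0.1) = 0.1
  Łukasiewicz value = 0.1
Difference: 0 − 0.1 = -0.10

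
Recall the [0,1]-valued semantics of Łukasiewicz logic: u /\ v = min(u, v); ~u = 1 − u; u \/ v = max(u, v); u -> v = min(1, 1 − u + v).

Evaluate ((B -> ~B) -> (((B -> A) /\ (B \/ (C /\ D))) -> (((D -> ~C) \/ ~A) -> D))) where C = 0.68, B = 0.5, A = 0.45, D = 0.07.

~B: Łukasiewicz ¬ gives 1 − 0.5 = 0.5
(B -> ~B): min(1, 1 − 0.5 + 0.5) = 1
(B -> A): min(1, 1 − 0.5 + 0.45) = 0.95
(C /\ D) = min(0.68, 0.07) = 0.07
(B \/ (C /\ D)) = max(0.5, 0.07) = 0.5
((B -> A) /\ (B \/ (C /\ D))) = min(0.95, 0.5) = 0.5
~C: Łukasiewicz ¬ gives 1 − 0.68 = 0.32
(D -> ~C): min(1, 1 − 0.07 + 0.32) = 1
~A: Łukasiewicz ¬ gives 1 − 0.45 = 0.55
((D -> ~C) \/ ~A) = max(1, 0.55) = 1
(((D -> ~C) \/ ~A) -> D): min(1, 1 − 1 + 0.07) = 0.07
(((B -> A) /\ (B \/ (C /\ D))) -> (((D -> ~C) \/ ~A) -> D)): min(1, 1 − 0.5 + 0.07) = 0.57
((B -> ~B) -> (((B -> A) /\ (B \/ (C /\ D))) -> (((D -> ~C) \/ ~A) -> D))): min(1, 1 − 1 + 0.57) = 0.57

0.57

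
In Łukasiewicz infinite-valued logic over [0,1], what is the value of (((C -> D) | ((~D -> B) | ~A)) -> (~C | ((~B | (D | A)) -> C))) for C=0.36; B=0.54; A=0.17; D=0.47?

0.89

(C -> D): min(1, 1 − 0.36 + 0.47) = 1
~D: Łukasiewicz ¬ gives 1 − 0.47 = 0.53
(~D -> B): min(1, 1 − 0.53 + 0.54) = 1
~A: Łukasiewicz ¬ gives 1 − 0.17 = 0.83
((~D -> B) | ~A) = max(1, 0.83) = 1
((C -> D) | ((~D -> B) | ~A)) = max(1, 1) = 1
~C: Łukasiewicz ¬ gives 1 − 0.36 = 0.64
~B: Łukasiewicz ¬ gives 1 − 0.54 = 0.46
(D | A) = max(0.47, 0.17) = 0.47
(~B | (D | A)) = max(0.46, 0.47) = 0.47
((~B | (D | A)) -> C): min(1, 1 − 0.47 + 0.36) = 0.89
(~C | ((~B | (D | A)) -> C)) = max(0.64, 0.89) = 0.89
(((C -> D) | ((~D -> B) | ~A)) -> (~C | ((~B | (D | A)) -> C))): min(1, 1 − 1 + 0.89) = 0.89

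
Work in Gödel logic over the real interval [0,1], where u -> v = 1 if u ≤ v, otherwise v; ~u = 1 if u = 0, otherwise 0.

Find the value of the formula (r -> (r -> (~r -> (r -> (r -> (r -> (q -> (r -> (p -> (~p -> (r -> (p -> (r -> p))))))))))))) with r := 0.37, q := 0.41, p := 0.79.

~r: Gödel ¬ of 0.37 = 0 (operand ≠ 0)
~p: Gödel ¬ of 0.79 = 0 (operand ≠ 0)
(r -> p): 0.37 ≤ 0.79, so result = 1
(p -> (r -> p)): 0.79 ≤ 1, so result = 1
(r -> (p -> (r -> p))): 0.37 ≤ 1, so result = 1
(~p -> (r -> (p -> (r -> p)))): 0 ≤ 1, so result = 1
(p -> (~p -> (r -> (p -> (r -> p))))): 0.79 ≤ 1, so result = 1
(r -> (p -> (~p -> (r -> (p -> (r -> p)))))): 0.37 ≤ 1, so result = 1
(q -> (r -> (p -> (~p -> (r -> (p -> (r -> p))))))): 0.41 ≤ 1, so result = 1
(r -> (q -> (r -> (p -> (~p -> (r -> (p -> (r -> p)))))))): 0.37 ≤ 1, so result = 1
(r -> (r -> (q -> (r -> (p -> (~p -> (r -> (p -> (r -> p))))))))): 0.37 ≤ 1, so result = 1
(r -> (r -> (r -> (q -> (r -> (p -> (~p -> (r -> (p -> (r -> p)))))))))): 0.37 ≤ 1, so result = 1
(~r -> (r -> (r -> (r -> (q -> (r -> (p -> (~p -> (r -> (p -> (r -> p))))))))))): 0 ≤ 1, so result = 1
(r -> (~r -> (r -> (r -> (r -> (q -> (r -> (p -> (~p -> (r -> (p -> (r -> p)))))))))))): 0.37 ≤ 1, so result = 1
(r -> (r -> (~r -> (r -> (r -> (r -> (q -> (r -> (p -> (~p -> (r -> (p -> (r -> p))))))))))))): 0.37 ≤ 1, so result = 1

1.00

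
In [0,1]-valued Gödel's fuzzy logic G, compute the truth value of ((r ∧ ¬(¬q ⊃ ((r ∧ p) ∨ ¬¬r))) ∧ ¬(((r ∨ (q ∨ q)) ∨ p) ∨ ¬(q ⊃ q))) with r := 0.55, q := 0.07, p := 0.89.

0.00

¬q: Gödel ¬ of 0.07 = 0 (operand ≠ 0)
(r ∧ p) = min(0.55, 0.89) = 0.55
¬r: Gödel ¬ of 0.55 = 0 (operand ≠ 0)
¬¬r: Gödel ¬ of 0 = 1 (operand is 0)
((r ∧ p) ∨ ¬¬r) = max(0.55, 1) = 1
(¬q ⊃ ((r ∧ p) ∨ ¬¬r)): 0 ≤ 1, so result = 1
¬(¬q ⊃ ((r ∧ p) ∨ ¬¬r)): Gödel ¬ of 1 = 0 (operand ≠ 0)
(r ∧ ¬(¬q ⊃ ((r ∧ p) ∨ ¬¬r))) = min(0.55, 0) = 0
(q ∨ q) = max(0.07, 0.07) = 0.07
(r ∨ (q ∨ q)) = max(0.55, 0.07) = 0.55
((r ∨ (q ∨ q)) ∨ p) = max(0.55, 0.89) = 0.89
(q ⊃ q): 0.07 ≤ 0.07, so result = 1
¬(q ⊃ q): Gödel ¬ of 1 = 0 (operand ≠ 0)
(((r ∨ (q ∨ q)) ∨ p) ∨ ¬(q ⊃ q)) = max(0.89, 0) = 0.89
¬(((r ∨ (q ∨ q)) ∨ p) ∨ ¬(q ⊃ q)): Gödel ¬ of 0.89 = 0 (operand ≠ 0)
((r ∧ ¬(¬q ⊃ ((r ∧ p) ∨ ¬¬r))) ∧ ¬(((r ∨ (q ∨ q)) ∨ p) ∨ ¬(q ⊃ q))) = min(0, 0) = 0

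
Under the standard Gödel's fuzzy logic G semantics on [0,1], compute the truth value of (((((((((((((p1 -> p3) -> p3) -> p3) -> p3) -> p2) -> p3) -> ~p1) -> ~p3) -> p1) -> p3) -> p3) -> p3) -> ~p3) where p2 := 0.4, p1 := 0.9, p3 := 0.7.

(p1 -> p3): 0.9 > 0.7, so result = 0.7
((p1 -> p3) -> p3): 0.7 ≤ 0.7, so result = 1
(((p1 -> p3) -> p3) -> p3): 1 > 0.7, so result = 0.7
((((p1 -> p3) -> p3) -> p3) -> p3): 0.7 ≤ 0.7, so result = 1
(((((p1 -> p3) -> p3) -> p3) -> p3) -> p2): 1 > 0.4, so result = 0.4
((((((p1 -> p3) -> p3) -> p3) -> p3) -> p2) -> p3): 0.4 ≤ 0.7, so result = 1
~p1: Gödel ¬ of 0.9 = 0 (operand ≠ 0)
(((((((p1 -> p3) -> p3) -> p3) -> p3) -> p2) -> p3) -> ~p1): 1 > 0, so result = 0
~p3: Gödel ¬ of 0.7 = 0 (operand ≠ 0)
((((((((p1 -> p3) -> p3) -> p3) -> p3) -> p2) -> p3) -> ~p1) -> ~p3): 0 ≤ 0, so result = 1
(((((((((p1 -> p3) -> p3) -> p3) -> p3) -> p2) -> p3) -> ~p1) -> ~p3) -> p1): 1 > 0.9, so result = 0.9
((((((((((p1 -> p3) -> p3) -> p3) -> p3) -> p2) -> p3) -> ~p1) -> ~p3) -> p1) -> p3): 0.9 > 0.7, so result = 0.7
(((((((((((p1 -> p3) -> p3) -> p3) -> p3) -> p2) -> p3) -> ~p1) -> ~p3) -> p1) -> p3) -> p3): 0.7 ≤ 0.7, so result = 1
((((((((((((p1 -> p3) -> p3) -> p3) -> p3) -> p2) -> p3) -> ~p1) -> ~p3) -> p1) -> p3) -> p3) -> p3): 1 > 0.7, so result = 0.7
~p3: Gödel ¬ of 0.7 = 0 (operand ≠ 0)
(((((((((((((p1 -> p3) -> p3) -> p3) -> p3) -> p2) -> p3) -> ~p1) -> ~p3) -> p1) -> p3) -> p3) -> p3) -> ~p3): 0.7 > 0, so result = 0

0.00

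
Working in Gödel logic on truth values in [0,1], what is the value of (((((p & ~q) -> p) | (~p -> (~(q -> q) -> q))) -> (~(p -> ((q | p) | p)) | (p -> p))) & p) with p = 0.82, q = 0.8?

0.82

~q: Gödel ¬ of 0.8 = 0 (operand ≠ 0)
(p & ~q) = min(0.82, 0) = 0
((p & ~q) -> p): 0 ≤ 0.82, so result = 1
~p: Gödel ¬ of 0.82 = 0 (operand ≠ 0)
(q -> q): 0.8 ≤ 0.8, so result = 1
~(q -> q): Gödel ¬ of 1 = 0 (operand ≠ 0)
(~(q -> q) -> q): 0 ≤ 0.8, so result = 1
(~p -> (~(q -> q) -> q)): 0 ≤ 1, so result = 1
(((p & ~q) -> p) | (~p -> (~(q -> q) -> q))) = max(1, 1) = 1
(q | p) = max(0.8, 0.82) = 0.82
((q | p) | p) = max(0.82, 0.82) = 0.82
(p -> ((q | p) | p)): 0.82 ≤ 0.82, so result = 1
~(p -> ((q | p) | p)): Gödel ¬ of 1 = 0 (operand ≠ 0)
(p -> p): 0.82 ≤ 0.82, so result = 1
(~(p -> ((q | p) | p)) | (p -> p)) = max(0, 1) = 1
((((p & ~q) -> p) | (~p -> (~(q -> q) -> q))) -> (~(p -> ((q | p) | p)) | (p -> p))): 1 ≤ 1, so result = 1
(((((p & ~q) -> p) | (~p -> (~(q -> q) -> q))) -> (~(p -> ((q | p) | p)) | (p -> p))) & p) = min(1, 0.82) = 0.82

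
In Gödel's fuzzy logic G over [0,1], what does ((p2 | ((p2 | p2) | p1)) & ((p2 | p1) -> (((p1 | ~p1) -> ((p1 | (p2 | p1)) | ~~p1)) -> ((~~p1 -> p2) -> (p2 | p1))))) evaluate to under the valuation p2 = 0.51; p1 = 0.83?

(p2 | p2) = max(0.51, 0.51) = 0.51
((p2 | p2) | p1) = max(0.51, 0.83) = 0.83
(p2 | ((p2 | p2) | p1)) = max(0.51, 0.83) = 0.83
(p2 | p1) = max(0.51, 0.83) = 0.83
~p1: Gödel ¬ of 0.83 = 0 (operand ≠ 0)
(p1 | ~p1) = max(0.83, 0) = 0.83
(p2 | p1) = max(0.51, 0.83) = 0.83
(p1 | (p2 | p1)) = max(0.83, 0.83) = 0.83
~p1: Gödel ¬ of 0.83 = 0 (operand ≠ 0)
~~p1: Gödel ¬ of 0 = 1 (operand is 0)
((p1 | (p2 | p1)) | ~~p1) = max(0.83, 1) = 1
((p1 | ~p1) -> ((p1 | (p2 | p1)) | ~~p1)): 0.83 ≤ 1, so result = 1
~p1: Gödel ¬ of 0.83 = 0 (operand ≠ 0)
~~p1: Gödel ¬ of 0 = 1 (operand is 0)
(~~p1 -> p2): 1 > 0.51, so result = 0.51
(p2 | p1) = max(0.51, 0.83) = 0.83
((~~p1 -> p2) -> (p2 | p1)): 0.51 ≤ 0.83, so result = 1
(((p1 | ~p1) -> ((p1 | (p2 | p1)) | ~~p1)) -> ((~~p1 -> p2) -> (p2 | p1))): 1 ≤ 1, so result = 1
((p2 | p1) -> (((p1 | ~p1) -> ((p1 | (p2 | p1)) | ~~p1)) -> ((~~p1 -> p2) -> (p2 | p1)))): 0.83 ≤ 1, so result = 1
((p2 | ((p2 | p2) | p1)) & ((p2 | p1) -> (((p1 | ~p1) -> ((p1 | (p2 | p1)) | ~~p1)) -> ((~~p1 -> p2) -> (p2 | p1))))) = min(0.83, 1) = 0.83

0.83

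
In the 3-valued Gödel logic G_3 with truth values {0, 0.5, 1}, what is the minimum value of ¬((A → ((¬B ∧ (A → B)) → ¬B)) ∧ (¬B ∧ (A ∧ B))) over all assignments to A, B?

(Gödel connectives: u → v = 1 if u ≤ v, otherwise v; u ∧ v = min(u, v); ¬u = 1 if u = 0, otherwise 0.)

Every assignment gives 1. For instance at A = 0, B = 0:
  ¬B: Gödel ¬ of 0 = 1 (operand is 0)
  (A → B): 0 ≤ 0, so result = 1
  (¬B ∧ (A → B)) = min(1, 1) = 1
  ¬B: Gödel ¬ of 0 = 1 (operand is 0)
  ((¬B ∧ (A → B)) → ¬B): 1 ≤ 1, so result = 1
  (A → ((¬B ∧ (A → B)) → ¬B)): 0 ≤ 1, so result = 1
  ¬B: Gödel ¬ of 0 = 1 (operand is 0)
  (A ∧ B) = min(0, 0) = 0
  (¬B ∧ (A ∧ B)) = min(1, 0) = 0
  ((A → ((¬B ∧ (A → B)) → ¬B)) ∧ (¬B ∧ (A ∧ B))) = min(1, 0) = 0
  ¬((A → ((¬B ∧ (A → B)) → ¬B)) ∧ (¬B ∧ (A ∧ B))): Gödel ¬ of 0 = 1 (operand is 0)
All 9 assignments give value 1 — the formula is a G_3-tautology.

1.00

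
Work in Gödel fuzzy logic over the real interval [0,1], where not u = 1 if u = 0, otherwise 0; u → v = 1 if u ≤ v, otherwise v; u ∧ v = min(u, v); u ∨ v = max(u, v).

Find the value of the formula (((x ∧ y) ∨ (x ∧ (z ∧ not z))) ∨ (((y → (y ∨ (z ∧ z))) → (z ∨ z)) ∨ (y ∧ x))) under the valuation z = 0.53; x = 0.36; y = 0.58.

0.53

(x ∧ y) = min(0.36, 0.58) = 0.36
not z: Gödel ¬ of 0.53 = 0 (operand ≠ 0)
(z ∧ not z) = min(0.53, 0) = 0
(x ∧ (z ∧ not z)) = min(0.36, 0) = 0
((x ∧ y) ∨ (x ∧ (z ∧ not z))) = max(0.36, 0) = 0.36
(z ∧ z) = min(0.53, 0.53) = 0.53
(y ∨ (z ∧ z)) = max(0.58, 0.53) = 0.58
(y → (y ∨ (z ∧ z))): 0.58 ≤ 0.58, so result = 1
(z ∨ z) = max(0.53, 0.53) = 0.53
((y → (y ∨ (z ∧ z))) → (z ∨ z)): 1 > 0.53, so result = 0.53
(y ∧ x) = min(0.58, 0.36) = 0.36
(((y → (y ∨ (z ∧ z))) → (z ∨ z)) ∨ (y ∧ x)) = max(0.53, 0.36) = 0.53
(((x ∧ y) ∨ (x ∧ (z ∧ not z))) ∨ (((y → (y ∨ (z ∧ z))) → (z ∨ z)) ∨ (y ∧ x))) = max(0.36, 0.53) = 0.53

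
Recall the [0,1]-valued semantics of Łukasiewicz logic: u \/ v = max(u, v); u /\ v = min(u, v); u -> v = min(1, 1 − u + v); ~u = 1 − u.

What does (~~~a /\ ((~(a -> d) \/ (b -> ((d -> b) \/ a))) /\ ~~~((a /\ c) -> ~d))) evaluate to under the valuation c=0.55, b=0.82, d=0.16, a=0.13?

~a: Łukasiewicz ¬ gives 1 − 0.13 = 0.87
~~a: Łukasiewicz ¬ gives 1 − 0.87 = 0.13
~~~a: Łukasiewicz ¬ gives 1 − 0.13 = 0.87
(a -> d): min(1, 1 − 0.13 + 0.16) = 1
~(a -> d): Łukasiewicz ¬ gives 1 − 1 = 0
(d -> b): min(1, 1 − 0.16 + 0.82) = 1
((d -> b) \/ a) = max(1, 0.13) = 1
(b -> ((d -> b) \/ a)): min(1, 1 − 0.82 + 1) = 1
(~(a -> d) \/ (b -> ((d -> b) \/ a))) = max(0, 1) = 1
(a /\ c) = min(0.13, 0.55) = 0.13
~d: Łukasiewicz ¬ gives 1 − 0.16 = 0.84
((a /\ c) -> ~d): min(1, 1 − 0.13 + 0.84) = 1
~((a /\ c) -> ~d): Łukasiewicz ¬ gives 1 − 1 = 0
~~((a /\ c) -> ~d): Łukasiewicz ¬ gives 1 − 0 = 1
~~~((a /\ c) -> ~d): Łukasiewicz ¬ gives 1 − 1 = 0
((~(a -> d) \/ (b -> ((d -> b) \/ a))) /\ ~~~((a /\ c) -> ~d)) = min(1, 0) = 0
(~~~a /\ ((~(a -> d) \/ (b -> ((d -> b) \/ a))) /\ ~~~((a /\ c) -> ~d))) = min(0.87, 0) = 0

0.00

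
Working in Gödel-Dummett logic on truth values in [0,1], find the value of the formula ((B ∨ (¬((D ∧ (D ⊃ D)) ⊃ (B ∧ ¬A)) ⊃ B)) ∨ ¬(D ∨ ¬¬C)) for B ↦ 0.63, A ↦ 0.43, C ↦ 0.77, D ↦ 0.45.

0.63

(D ⊃ D): 0.45 ≤ 0.45, so result = 1
(D ∧ (D ⊃ D)) = min(0.45, 1) = 0.45
¬A: Gödel ¬ of 0.43 = 0 (operand ≠ 0)
(B ∧ ¬A) = min(0.63, 0) = 0
((D ∧ (D ⊃ D)) ⊃ (B ∧ ¬A)): 0.45 > 0, so result = 0
¬((D ∧ (D ⊃ D)) ⊃ (B ∧ ¬A)): Gödel ¬ of 0 = 1 (operand is 0)
(¬((D ∧ (D ⊃ D)) ⊃ (B ∧ ¬A)) ⊃ B): 1 > 0.63, so result = 0.63
(B ∨ (¬((D ∧ (D ⊃ D)) ⊃ (B ∧ ¬A)) ⊃ B)) = max(0.63, 0.63) = 0.63
¬C: Gödel ¬ of 0.77 = 0 (operand ≠ 0)
¬¬C: Gödel ¬ of 0 = 1 (operand is 0)
(D ∨ ¬¬C) = max(0.45, 1) = 1
¬(D ∨ ¬¬C): Gödel ¬ of 1 = 0 (operand ≠ 0)
((B ∨ (¬((D ∧ (D ⊃ D)) ⊃ (B ∧ ¬A)) ⊃ B)) ∨ ¬(D ∨ ¬¬C)) = max(0.63, 0) = 0.63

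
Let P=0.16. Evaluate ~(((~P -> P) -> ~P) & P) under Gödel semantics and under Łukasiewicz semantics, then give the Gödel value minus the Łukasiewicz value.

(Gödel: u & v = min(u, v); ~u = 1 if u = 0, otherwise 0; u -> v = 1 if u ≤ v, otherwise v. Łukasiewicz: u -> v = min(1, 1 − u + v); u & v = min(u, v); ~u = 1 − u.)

Gödel evaluation:
  ~P: Gödel ¬ of 0.16 = 0 (operand ≠ 0)
  (~P -> P): 0 ≤ 0.16, so result = 1
  ~P: Gödel ¬ of 0.16 = 0 (operand ≠ 0)
  ((~P -> P) -> ~P): 1 > 0, so result = 0
  (((~P -> P) -> ~P) & P) = min(0, 0.16) = 0
  ~(((~P -> P) -> ~P) & P): Gödel ¬ of 0 = 1 (operand is 0)
  Gödel value = 1
Łukasiewicz evaluation:
  ~P: Łukasiewicz ¬ gives 1 − 0.16 = 0.84
  (~P -> P): min(1, 1 − 0.84 + 0.16) = 0.32
  ~P: Łukasiewicz ¬ gives 1 − 0.16 = 0.84
  ((~P -> P) -> ~P): min(1, 1 − 0.32 + 0.84) = 1
  (((~P -> P) -> ~P) & P) = min(1, 0.16) = 0.16
  ~(((~P -> P) -> ~P) & P): Łukasiewicz ¬ gives 1 − 0.16 = 0.84
  Łukasiewicz value = 0.84
Difference: 1 − 0.84 = 0.16

0.16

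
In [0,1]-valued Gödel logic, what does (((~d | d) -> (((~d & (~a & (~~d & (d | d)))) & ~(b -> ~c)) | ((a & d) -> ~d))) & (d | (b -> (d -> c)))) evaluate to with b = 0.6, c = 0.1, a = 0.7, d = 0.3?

~d: Gödel ¬ of 0.3 = 0 (operand ≠ 0)
(~d | d) = max(0, 0.3) = 0.3
~d: Gödel ¬ of 0.3 = 0 (operand ≠ 0)
~a: Gödel ¬ of 0.7 = 0 (operand ≠ 0)
~d: Gödel ¬ of 0.3 = 0 (operand ≠ 0)
~~d: Gödel ¬ of 0 = 1 (operand is 0)
(d | d) = max(0.3, 0.3) = 0.3
(~~d & (d | d)) = min(1, 0.3) = 0.3
(~a & (~~d & (d | d))) = min(0, 0.3) = 0
(~d & (~a & (~~d & (d | d)))) = min(0, 0) = 0
~c: Gödel ¬ of 0.1 = 0 (operand ≠ 0)
(b -> ~c): 0.6 > 0, so result = 0
~(b -> ~c): Gödel ¬ of 0 = 1 (operand is 0)
((~d & (~a & (~~d & (d | d)))) & ~(b -> ~c)) = min(0, 1) = 0
(a & d) = min(0.7, 0.3) = 0.3
~d: Gödel ¬ of 0.3 = 0 (operand ≠ 0)
((a & d) -> ~d): 0.3 > 0, so result = 0
(((~d & (~a & (~~d & (d | d)))) & ~(b -> ~c)) | ((a & d) -> ~d)) = max(0, 0) = 0
((~d | d) -> (((~d & (~a & (~~d & (d | d)))) & ~(b -> ~c)) | ((a & d) -> ~d))): 0.3 > 0, so result = 0
(d -> c): 0.3 > 0.1, so result = 0.1
(b -> (d -> c)): 0.6 > 0.1, so result = 0.1
(d | (b -> (d -> c))) = max(0.3, 0.1) = 0.3
(((~d | d) -> (((~d & (~a & (~~d & (d | d)))) & ~(b -> ~c)) | ((a & d) -> ~d))) & (d | (b -> (d -> c)))) = min(0, 0.3) = 0

0.00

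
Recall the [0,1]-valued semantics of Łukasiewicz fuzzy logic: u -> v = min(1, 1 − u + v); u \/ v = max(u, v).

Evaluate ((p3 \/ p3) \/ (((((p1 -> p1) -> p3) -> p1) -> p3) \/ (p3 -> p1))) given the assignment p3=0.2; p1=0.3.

1.00

(p3 \/ p3) = max(0.2, 0.2) = 0.2
(p1 -> p1): min(1, 1 − 0.3 + 0.3) = 1
((p1 -> p1) -> p3): min(1, 1 − 1 + 0.2) = 0.2
(((p1 -> p1) -> p3) -> p1): min(1, 1 − 0.2 + 0.3) = 1
((((p1 -> p1) -> p3) -> p1) -> p3): min(1, 1 − 1 + 0.2) = 0.2
(p3 -> p1): min(1, 1 − 0.2 + 0.3) = 1
(((((p1 -> p1) -> p3) -> p1) -> p3) \/ (p3 -> p1)) = max(0.2, 1) = 1
((p3 \/ p3) \/ (((((p1 -> p1) -> p3) -> p1) -> p3) \/ (p3 -> p1))) = max(0.2, 1) = 1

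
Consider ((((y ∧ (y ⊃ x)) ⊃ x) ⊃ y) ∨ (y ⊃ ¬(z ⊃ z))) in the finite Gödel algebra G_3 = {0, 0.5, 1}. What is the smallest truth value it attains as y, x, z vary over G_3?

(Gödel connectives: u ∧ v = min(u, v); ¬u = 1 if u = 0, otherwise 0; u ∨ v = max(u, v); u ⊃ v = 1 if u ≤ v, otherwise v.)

The minimum is attained at y = 0.5, x = 0, z = 0:
  (y ⊃ x): 0.5 > 0, so result = 0
  (y ∧ (y ⊃ x)) = min(0.5, 0) = 0
  ((y ∧ (y ⊃ x)) ⊃ x): 0 ≤ 0, so result = 1
  (((y ∧ (y ⊃ x)) ⊃ x) ⊃ y): 1 > 0.5, so result = 0.5
  (z ⊃ z): 0 ≤ 0, so result = 1
  ¬(z ⊃ z): Gödel ¬ of 1 = 0 (operand ≠ 0)
  (y ⊃ ¬(z ⊃ z)): 0.5 > 0, so result = 0
  ((((y ∧ (y ⊃ x)) ⊃ x) ⊃ y) ∨ (y ⊃ ¬(z ⊃ z))) = max(0.5, 0) = 0.5
Checking all 27 assignments confirms none give a value below 0.50.

0.50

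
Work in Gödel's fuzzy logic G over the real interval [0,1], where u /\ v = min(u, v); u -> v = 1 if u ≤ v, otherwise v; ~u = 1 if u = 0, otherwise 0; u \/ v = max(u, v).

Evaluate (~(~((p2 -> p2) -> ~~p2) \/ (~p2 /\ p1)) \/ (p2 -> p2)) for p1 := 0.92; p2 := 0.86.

(p2 -> p2): 0.86 ≤ 0.86, so result = 1
~p2: Gödel ¬ of 0.86 = 0 (operand ≠ 0)
~~p2: Gödel ¬ of 0 = 1 (operand is 0)
((p2 -> p2) -> ~~p2): 1 ≤ 1, so result = 1
~((p2 -> p2) -> ~~p2): Gödel ¬ of 1 = 0 (operand ≠ 0)
~p2: Gödel ¬ of 0.86 = 0 (operand ≠ 0)
(~p2 /\ p1) = min(0, 0.92) = 0
(~((p2 -> p2) -> ~~p2) \/ (~p2 /\ p1)) = max(0, 0) = 0
~(~((p2 -> p2) -> ~~p2) \/ (~p2 /\ p1)): Gödel ¬ of 0 = 1 (operand is 0)
(p2 -> p2): 0.86 ≤ 0.86, so result = 1
(~(~((p2 -> p2) -> ~~p2) \/ (~p2 /\ p1)) \/ (p2 -> p2)) = max(1, 1) = 1

1.00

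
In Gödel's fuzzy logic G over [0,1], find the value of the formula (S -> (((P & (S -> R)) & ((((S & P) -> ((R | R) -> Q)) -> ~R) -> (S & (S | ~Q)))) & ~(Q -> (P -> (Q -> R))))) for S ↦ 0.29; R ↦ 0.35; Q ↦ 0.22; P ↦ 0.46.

0.00

(S -> R): 0.29 ≤ 0.35, so result = 1
(P & (S -> R)) = min(0.46, 1) = 0.46
(S & P) = min(0.29, 0.46) = 0.29
(R | R) = max(0.35, 0.35) = 0.35
((R | R) -> Q): 0.35 > 0.22, so result = 0.22
((S & P) -> ((R | R) -> Q)): 0.29 > 0.22, so result = 0.22
~R: Gödel ¬ of 0.35 = 0 (operand ≠ 0)
(((S & P) -> ((R | R) -> Q)) -> ~R): 0.22 > 0, so result = 0
~Q: Gödel ¬ of 0.22 = 0 (operand ≠ 0)
(S | ~Q) = max(0.29, 0) = 0.29
(S & (S | ~Q)) = min(0.29, 0.29) = 0.29
((((S & P) -> ((R | R) -> Q)) -> ~R) -> (S & (S | ~Q))): 0 ≤ 0.29, so result = 1
((P & (S -> R)) & ((((S & P) -> ((R | R) -> Q)) -> ~R) -> (S & (S | ~Q)))) = min(0.46, 1) = 0.46
(Q -> R): 0.22 ≤ 0.35, so result = 1
(P -> (Q -> R)): 0.46 ≤ 1, so result = 1
(Q -> (P -> (Q -> R))): 0.22 ≤ 1, so result = 1
~(Q -> (P -> (Q -> R))): Gödel ¬ of 1 = 0 (operand ≠ 0)
(((P & (S -> R)) & ((((S & P) -> ((R | R) -> Q)) -> ~R) -> (S & (S | ~Q)))) & ~(Q -> (P -> (Q -> R)))) = min(0.46, 0) = 0
(S -> (((P & (S -> R)) & ((((S & P) -> ((R | R) -> Q)) -> ~R) -> (S & (S | ~Q)))) & ~(Q -> (P -> (Q -> R))))): 0.29 > 0, so result = 0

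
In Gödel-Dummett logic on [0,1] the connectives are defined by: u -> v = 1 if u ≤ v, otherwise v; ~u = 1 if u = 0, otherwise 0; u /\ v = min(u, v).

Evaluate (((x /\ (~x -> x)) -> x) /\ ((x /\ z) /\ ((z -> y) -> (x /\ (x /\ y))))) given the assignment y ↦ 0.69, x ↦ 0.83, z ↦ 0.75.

~x: Gödel ¬ of 0.83 = 0 (operand ≠ 0)
(~x -> x): 0 ≤ 0.83, so result = 1
(x /\ (~x -> x)) = min(0.83, 1) = 0.83
((x /\ (~x -> x)) -> x): 0.83 ≤ 0.83, so result = 1
(x /\ z) = min(0.83, 0.75) = 0.75
(z -> y): 0.75 > 0.69, so result = 0.69
(x /\ y) = min(0.83, 0.69) = 0.69
(x /\ (x /\ y)) = min(0.83, 0.69) = 0.69
((z -> y) -> (x /\ (x /\ y))): 0.69 ≤ 0.69, so result = 1
((x /\ z) /\ ((z -> y) -> (x /\ (x /\ y)))) = min(0.75, 1) = 0.75
(((x /\ (~x -> x)) -> x) /\ ((x /\ z) /\ ((z -> y) -> (x /\ (x /\ y))))) = min(1, 0.75) = 0.75

0.75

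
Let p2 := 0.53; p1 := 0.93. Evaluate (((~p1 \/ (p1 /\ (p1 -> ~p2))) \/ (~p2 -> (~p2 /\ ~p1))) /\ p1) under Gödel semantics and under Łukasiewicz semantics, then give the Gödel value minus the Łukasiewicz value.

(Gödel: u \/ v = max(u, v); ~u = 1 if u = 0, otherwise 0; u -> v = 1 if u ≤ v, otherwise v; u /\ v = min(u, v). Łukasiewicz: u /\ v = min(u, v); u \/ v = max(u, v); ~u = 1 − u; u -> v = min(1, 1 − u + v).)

Gödel evaluation:
  ~p1: Gödel ¬ of 0.93 = 0 (operand ≠ 0)
  ~p2: Gödel ¬ of 0.53 = 0 (operand ≠ 0)
  (p1 -> ~p2): 0.93 > 0, so result = 0
  (p1 /\ (p1 -> ~p2)) = min(0.93, 0) = 0
  (~p1 \/ (p1 /\ (p1 -> ~p2))) = max(0, 0) = 0
  ~p2: Gödel ¬ of 0.53 = 0 (operand ≠ 0)
  ~p2: Gödel ¬ of 0.53 = 0 (operand ≠ 0)
  ~p1: Gödel ¬ of 0.93 = 0 (operand ≠ 0)
  (~p2 /\ ~p1) = min(0, 0) = 0
  (~p2 -> (~p2 /\ ~p1)): 0 ≤ 0, so result = 1
  ((~p1 \/ (p1 /\ (p1 -> ~p2))) \/ (~p2 -> (~p2 /\ ~p1))) = max(0, 1) = 1
  (((~p1 \/ (p1 /\ (p1 -> ~p2))) \/ (~p2 -> (~p2 /\ ~p1))) /\ p1) = min(1, 0.93) = 0.93
  Gödel value = 0.93
Łukasiewicz evaluation:
  ~p1: Łukasiewicz ¬ gives 1 − 0.93 = 0.07
  ~p2: Łukasiewicz ¬ gives 1 − 0.53 = 0.47
  (p1 -> ~p2): min(1, 1 − 0.93 + 0.47) = 0.54
  (p1 /\ (p1 -> ~p2)) = min(0.93, 0.54) = 0.54
  (~p1 \/ (p1 /\ (p1 -> ~p2))) = max(0.07, 0.54) = 0.54
  ~p2: Łukasiewicz ¬ gives 1 − 0.53 = 0.47
  ~p2: Łukasiewicz ¬ gives 1 − 0.53 = 0.47
  ~p1: Łukasiewicz ¬ gives 1 − 0.93 = 0.07
  (~p2 /\ ~p1) = min(0.47, 0.07) = 0.07
  (~p2 -> (~p2 /\ ~p1)): min(1, 1 − 0.47 + 0.07) = 0.6
  ((~p1 \/ (p1 /\ (p1 -> ~p2))) \/ (~p2 -> (~p2 /\ ~p1))) = max(0.54, 0.6) = 0.6
  (((~p1 \/ (p1 /\ (p1 -> ~p2))) \/ (~p2 -> (~p2 /\ ~p1))) /\ p1) = min(0.6, 0.93) = 0.6
  Łukasiewicz value = 0.6
Difference: 0.93 − 0.6 = 0.33

0.33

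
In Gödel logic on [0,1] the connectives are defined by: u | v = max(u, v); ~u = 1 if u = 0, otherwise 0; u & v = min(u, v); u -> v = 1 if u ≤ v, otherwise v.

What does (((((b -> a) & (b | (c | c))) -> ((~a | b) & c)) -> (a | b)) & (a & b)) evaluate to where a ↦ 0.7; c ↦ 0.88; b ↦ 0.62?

(b -> a): 0.62 ≤ 0.7, so result = 1
(c | c) = max(0.88, 0.88) = 0.88
(b | (c | c)) = max(0.62, 0.88) = 0.88
((b -> a) & (b | (c | c))) = min(1, 0.88) = 0.88
~a: Gödel ¬ of 0.7 = 0 (operand ≠ 0)
(~a | b) = max(0, 0.62) = 0.62
((~a | b) & c) = min(0.62, 0.88) = 0.62
(((b -> a) & (b | (c | c))) -> ((~a | b) & c)): 0.88 > 0.62, so result = 0.62
(a | b) = max(0.7, 0.62) = 0.7
((((b -> a) & (b | (c | c))) -> ((~a | b) & c)) -> (a | b)): 0.62 ≤ 0.7, so result = 1
(a & b) = min(0.7, 0.62) = 0.62
(((((b -> a) & (b | (c | c))) -> ((~a | b) & c)) -> (a | b)) & (a & b)) = min(1, 0.62) = 0.62

0.62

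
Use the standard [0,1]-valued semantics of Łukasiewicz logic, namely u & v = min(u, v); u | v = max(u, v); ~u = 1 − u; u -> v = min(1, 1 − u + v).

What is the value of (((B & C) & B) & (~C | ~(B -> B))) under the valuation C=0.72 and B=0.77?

0.28

(B & C) = min(0.77, 0.72) = 0.72
((B & C) & B) = min(0.72, 0.77) = 0.72
~C: Łukasiewicz ¬ gives 1 − 0.72 = 0.28
(B -> B): min(1, 1 − 0.77 + 0.77) = 1
~(B -> B): Łukasiewicz ¬ gives 1 − 1 = 0
(~C | ~(B -> B)) = max(0.28, 0) = 0.28
(((B & C) & B) & (~C | ~(B -> B))) = min(0.72, 0.28) = 0.28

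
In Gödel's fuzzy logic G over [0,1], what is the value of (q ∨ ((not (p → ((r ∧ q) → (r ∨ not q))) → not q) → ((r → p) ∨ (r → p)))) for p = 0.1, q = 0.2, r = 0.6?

(r ∧ q) = min(0.6, 0.2) = 0.2
not q: Gödel ¬ of 0.2 = 0 (operand ≠ 0)
(r ∨ not q) = max(0.6, 0) = 0.6
((r ∧ q) → (r ∨ not q)): 0.2 ≤ 0.6, so result = 1
(p → ((r ∧ q) → (r ∨ not q))): 0.1 ≤ 1, so result = 1
not (p → ((r ∧ q) → (r ∨ not q))): Gödel ¬ of 1 = 0 (operand ≠ 0)
not q: Gödel ¬ of 0.2 = 0 (operand ≠ 0)
(not (p → ((r ∧ q) → (r ∨ not q))) → not q): 0 ≤ 0, so result = 1
(r → p): 0.6 > 0.1, so result = 0.1
(r → p): 0.6 > 0.1, so result = 0.1
((r → p) ∨ (r → p)) = max(0.1, 0.1) = 0.1
((not (p → ((r ∧ q) → (r ∨ not q))) → not q) → ((r → p) ∨ (r → p))): 1 > 0.1, so result = 0.1
(q ∨ ((not (p → ((r ∧ q) → (r ∨ not q))) → not q) → ((r → p) ∨ (r → p)))) = max(0.2, 0.1) = 0.2

0.20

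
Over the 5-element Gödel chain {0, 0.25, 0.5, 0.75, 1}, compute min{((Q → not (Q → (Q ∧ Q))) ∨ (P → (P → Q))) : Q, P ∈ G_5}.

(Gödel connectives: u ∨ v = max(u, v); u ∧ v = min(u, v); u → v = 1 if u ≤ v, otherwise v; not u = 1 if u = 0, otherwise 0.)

The minimum is attained at Q = 0.25, P = 0.5:
  (Q ∧ Q) = min(0.25, 0.25) = 0.25
  (Q → (Q ∧ Q)): 0.25 ≤ 0.25, so result = 1
  not (Q → (Q ∧ Q)): Gödel ¬ of 1 = 0 (operand ≠ 0)
  (Q → not (Q → (Q ∧ Q))): 0.25 > 0, so result = 0
  (P → Q): 0.5 > 0.25, so result = 0.25
  (P → (P → Q)): 0.5 > 0.25, so result = 0.25
  ((Q → not (Q → (Q ∧ Q))) ∨ (P → (P → Q))) = max(0, 0.25) = 0.25
Checking all 25 assignments confirms none give a value below 0.25.

0.25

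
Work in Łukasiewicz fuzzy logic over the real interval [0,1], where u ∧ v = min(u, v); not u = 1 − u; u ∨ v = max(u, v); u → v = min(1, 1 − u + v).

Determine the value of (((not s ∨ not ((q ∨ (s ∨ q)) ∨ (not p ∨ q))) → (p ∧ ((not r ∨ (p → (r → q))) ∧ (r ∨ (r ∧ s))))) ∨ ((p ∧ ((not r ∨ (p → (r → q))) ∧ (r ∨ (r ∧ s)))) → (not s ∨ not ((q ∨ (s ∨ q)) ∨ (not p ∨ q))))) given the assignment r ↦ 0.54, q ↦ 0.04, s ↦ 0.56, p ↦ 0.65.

1.00

not s: Łukasiewicz ¬ gives 1 − 0.56 = 0.44
(s ∨ q) = max(0.56, 0.04) = 0.56
(q ∨ (s ∨ q)) = max(0.04, 0.56) = 0.56
not p: Łukasiewicz ¬ gives 1 − 0.65 = 0.35
(not p ∨ q) = max(0.35, 0.04) = 0.35
((q ∨ (s ∨ q)) ∨ (not p ∨ q)) = max(0.56, 0.35) = 0.56
not ((q ∨ (s ∨ q)) ∨ (not p ∨ q)): Łukasiewicz ¬ gives 1 − 0.56 = 0.44
(not s ∨ not ((q ∨ (s ∨ q)) ∨ (not p ∨ q))) = max(0.44, 0.44) = 0.44
not r: Łukasiewicz ¬ gives 1 − 0.54 = 0.46
(r → q): min(1, 1 − 0.54 + 0.04) = 0.5
(p → (r → q)): min(1, 1 − 0.65 + 0.5) = 0.85
(not r ∨ (p → (r → q))) = max(0.46, 0.85) = 0.85
(r ∧ s) = min(0.54, 0.56) = 0.54
(r ∨ (r ∧ s)) = max(0.54, 0.54) = 0.54
((not r ∨ (p → (r → q))) ∧ (r ∨ (r ∧ s))) = min(0.85, 0.54) = 0.54
(p ∧ ((not r ∨ (p → (r → q))) ∧ (r ∨ (r ∧ s)))) = min(0.65, 0.54) = 0.54
((not s ∨ not ((q ∨ (s ∨ q)) ∨ (not p ∨ q))) → (p ∧ ((not r ∨ (p → (r → q))) ∧ (r ∨ (r ∧ s))))): min(1, 1 − 0.44 + 0.54) = 1
not r: Łukasiewicz ¬ gives 1 − 0.54 = 0.46
(r → q): min(1, 1 − 0.54 + 0.04) = 0.5
(p → (r → q)): min(1, 1 − 0.65 + 0.5) = 0.85
(not r ∨ (p → (r → q))) = max(0.46, 0.85) = 0.85
(r ∧ s) = min(0.54, 0.56) = 0.54
(r ∨ (r ∧ s)) = max(0.54, 0.54) = 0.54
((not r ∨ (p → (r → q))) ∧ (r ∨ (r ∧ s))) = min(0.85, 0.54) = 0.54
(p ∧ ((not r ∨ (p → (r → q))) ∧ (r ∨ (r ∧ s)))) = min(0.65, 0.54) = 0.54
not s: Łukasiewicz ¬ gives 1 − 0.56 = 0.44
(s ∨ q) = max(0.56, 0.04) = 0.56
(q ∨ (s ∨ q)) = max(0.04, 0.56) = 0.56
not p: Łukasiewicz ¬ gives 1 − 0.65 = 0.35
(not p ∨ q) = max(0.35, 0.04) = 0.35
((q ∨ (s ∨ q)) ∨ (not p ∨ q)) = max(0.56, 0.35) = 0.56
not ((q ∨ (s ∨ q)) ∨ (not p ∨ q)): Łukasiewicz ¬ gives 1 − 0.56 = 0.44
(not s ∨ not ((q ∨ (s ∨ q)) ∨ (not p ∨ q))) = max(0.44, 0.44) = 0.44
((p ∧ ((not r ∨ (p → (r → q))) ∧ (r ∨ (r ∧ s)))) → (not s ∨ not ((q ∨ (s ∨ q)) ∨ (not p ∨ q)))): min(1, 1 − 0.54 + 0.44) = 0.9
(((not s ∨ not ((q ∨ (s ∨ q)) ∨ (not p ∨ q))) → (p ∧ ((not r ∨ (p → (r → q))) ∧ (r ∨ (r ∧ s))))) ∨ ((p ∧ ((not r ∨ (p → (r → q))) ∧ (r ∨ (r ∧ s)))) → (not s ∨ not ((q ∨ (s ∨ q)) ∨ (not p ∨ q))))) = max(1, 0.9) = 1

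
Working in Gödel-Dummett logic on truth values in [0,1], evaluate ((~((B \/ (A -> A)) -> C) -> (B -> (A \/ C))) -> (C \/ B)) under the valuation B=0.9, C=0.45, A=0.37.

0.90

(A -> A): 0.37 ≤ 0.37, so result = 1
(B \/ (A -> A)) = max(0.9, 1) = 1
((B \/ (A -> A)) -> C): 1 > 0.45, so result = 0.45
~((B \/ (A -> A)) -> C): Gödel ¬ of 0.45 = 0 (operand ≠ 0)
(A \/ C) = max(0.37, 0.45) = 0.45
(B -> (A \/ C)): 0.9 > 0.45, so result = 0.45
(~((B \/ (A -> A)) -> C) -> (B -> (A \/ C))): 0 ≤ 0.45, so result = 1
(C \/ B) = max(0.45, 0.9) = 0.9
((~((B \/ (A -> A)) -> C) -> (B -> (A \/ C))) -> (C \/ B)): 1 > 0.9, so result = 0.9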